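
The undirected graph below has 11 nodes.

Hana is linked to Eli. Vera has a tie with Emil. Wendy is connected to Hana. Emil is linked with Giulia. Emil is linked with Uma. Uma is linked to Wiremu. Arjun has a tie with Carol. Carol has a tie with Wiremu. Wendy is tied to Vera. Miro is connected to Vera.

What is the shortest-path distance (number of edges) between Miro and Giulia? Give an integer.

3

One shortest route is Miro – Vera – Emil – Giulia, which uses 3 edges, and at distance 2 from Miro we only reach {Emil, Wendy}, which does not include Giulia. So d(Miro,Giulia) = 3.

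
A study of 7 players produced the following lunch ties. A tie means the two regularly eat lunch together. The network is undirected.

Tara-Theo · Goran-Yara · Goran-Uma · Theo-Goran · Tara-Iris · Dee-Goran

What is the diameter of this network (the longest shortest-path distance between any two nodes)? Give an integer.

Eccentricity of each node (its greatest distance to any other): Dee:4, Goran:3, Iris:4, Tara:3, Theo:2, Uma:4, Yara:4.
The maximum eccentricity is 4, realized for instance by the pair Uma–Iris via Uma – Goran – Theo – Tara – Iris. So the diameter is 4.

4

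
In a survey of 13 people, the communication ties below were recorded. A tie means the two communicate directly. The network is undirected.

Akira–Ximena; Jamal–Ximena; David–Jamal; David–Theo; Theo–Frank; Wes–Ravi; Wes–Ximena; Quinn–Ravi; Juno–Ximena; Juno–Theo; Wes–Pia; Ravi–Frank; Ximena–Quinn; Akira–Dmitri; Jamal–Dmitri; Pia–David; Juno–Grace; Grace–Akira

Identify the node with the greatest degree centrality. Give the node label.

Degrees — Akira:3, David:3, Dmitri:2, Frank:2, Grace:2, Jamal:3, Juno:3, Pia:2, Quinn:2, Ravi:3, Theo:3, Wes:3, Ximena:5.
The maximum is 5, attained only by Ximena.

Ximena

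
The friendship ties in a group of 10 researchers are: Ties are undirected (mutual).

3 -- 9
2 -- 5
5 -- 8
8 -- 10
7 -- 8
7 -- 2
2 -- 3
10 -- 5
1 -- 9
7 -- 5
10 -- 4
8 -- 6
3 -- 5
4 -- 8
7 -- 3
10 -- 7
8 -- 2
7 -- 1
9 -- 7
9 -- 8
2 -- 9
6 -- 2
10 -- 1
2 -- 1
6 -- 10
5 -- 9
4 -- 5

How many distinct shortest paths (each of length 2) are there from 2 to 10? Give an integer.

The shortest distance is 2. The length-2 paths are: 2–7–10; 2–1–10; 2–5–10; 2–8–10; 2–6–10.
That gives 5 distinct shortest paths.

5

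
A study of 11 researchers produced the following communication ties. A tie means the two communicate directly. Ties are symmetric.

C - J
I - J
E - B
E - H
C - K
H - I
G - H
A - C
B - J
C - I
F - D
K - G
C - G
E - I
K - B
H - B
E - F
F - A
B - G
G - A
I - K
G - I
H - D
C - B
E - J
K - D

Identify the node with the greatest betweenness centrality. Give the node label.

Unnormalized betweenness of each node: A:2, B:85/28, C:73/21, D:7/4, E:30/7, F:37/14, G:13/4, H:41/14, I:85/28, J:1/2, K:65/21.
E has the largest value, 30/7, making it the main broker — the node through which the most shortest paths run.

E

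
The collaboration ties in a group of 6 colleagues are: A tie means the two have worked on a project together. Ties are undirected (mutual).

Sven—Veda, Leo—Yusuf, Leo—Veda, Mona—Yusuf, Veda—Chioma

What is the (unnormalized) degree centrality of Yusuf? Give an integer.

Yusuf is directly tied to Leo and Mona. That is 2 neighbors, so the degree of Yusuf is 2.

2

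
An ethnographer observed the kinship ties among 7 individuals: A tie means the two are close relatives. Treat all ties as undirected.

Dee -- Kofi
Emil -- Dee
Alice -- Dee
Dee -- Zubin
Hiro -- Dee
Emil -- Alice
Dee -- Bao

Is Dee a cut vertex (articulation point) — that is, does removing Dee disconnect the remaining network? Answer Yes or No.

Removing Dee leaves {Zubin} with no path to {Alice and Emil}, so the network splits into 5 components. Dee is a cut vertex.

Yes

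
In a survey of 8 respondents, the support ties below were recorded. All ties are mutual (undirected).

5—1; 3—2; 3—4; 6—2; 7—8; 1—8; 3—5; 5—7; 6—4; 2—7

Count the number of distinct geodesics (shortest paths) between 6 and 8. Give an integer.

1

The shortest distance is 3, and the only length-3 path is 6–2–7–8. So there is exactly 1 shortest path.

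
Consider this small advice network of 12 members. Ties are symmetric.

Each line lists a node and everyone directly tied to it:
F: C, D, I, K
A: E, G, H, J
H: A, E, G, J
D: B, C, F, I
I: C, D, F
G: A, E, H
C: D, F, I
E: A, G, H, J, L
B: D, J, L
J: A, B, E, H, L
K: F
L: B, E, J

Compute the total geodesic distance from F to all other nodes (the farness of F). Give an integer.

Distances from F: A:4, B:2, C:1, D:1, E:4, G:5, H:4, I:1, J:3, K:1, L:3.
Sum = 4 + 2 + 1 + 1 + 4 + 5 + 4 + 1 + 3 + 1 + 3 = 29.

29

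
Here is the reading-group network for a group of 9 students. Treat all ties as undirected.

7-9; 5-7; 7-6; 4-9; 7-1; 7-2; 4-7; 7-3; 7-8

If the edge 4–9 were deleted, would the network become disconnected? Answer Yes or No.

Even without that edge, 4 still reaches 9 via 4 – 7 – 9, so the network stays connected. Not a bridge.

No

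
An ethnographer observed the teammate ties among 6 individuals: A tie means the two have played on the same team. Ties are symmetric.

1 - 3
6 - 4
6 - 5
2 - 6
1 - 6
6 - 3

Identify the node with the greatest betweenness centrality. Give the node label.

Unnormalized betweenness of each node: 1:0, 2:0, 3:0, 4:0, 5:0, 6:9.
6 has the largest value, 9, making it the main broker — the node through which the most shortest paths run.

6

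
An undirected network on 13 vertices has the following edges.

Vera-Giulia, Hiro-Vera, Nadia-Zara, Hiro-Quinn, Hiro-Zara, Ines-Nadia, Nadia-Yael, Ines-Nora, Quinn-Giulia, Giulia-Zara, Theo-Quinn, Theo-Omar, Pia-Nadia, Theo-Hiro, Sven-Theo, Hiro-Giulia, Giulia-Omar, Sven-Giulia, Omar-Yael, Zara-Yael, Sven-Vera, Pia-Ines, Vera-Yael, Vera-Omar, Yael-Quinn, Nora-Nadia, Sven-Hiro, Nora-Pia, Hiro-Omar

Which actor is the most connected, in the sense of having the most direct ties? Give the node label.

Degrees — Giulia:6, Hiro:7, Ines:3, Nadia:5, Nora:3, Omar:5, Pia:3, Quinn:4, Sven:4, Theo:4, Vera:5, Yael:5, Zara:4.
The maximum is 7, attained only by Hiro.

Hiro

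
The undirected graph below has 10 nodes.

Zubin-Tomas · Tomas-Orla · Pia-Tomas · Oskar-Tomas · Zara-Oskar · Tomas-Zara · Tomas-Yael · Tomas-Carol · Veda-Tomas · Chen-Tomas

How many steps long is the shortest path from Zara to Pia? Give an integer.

One shortest route is Zara – Tomas – Pia, which uses 2 edges, and Zara and Pia are not directly tied, so nothing shorter exists. So d(Zara,Pia) = 2.

2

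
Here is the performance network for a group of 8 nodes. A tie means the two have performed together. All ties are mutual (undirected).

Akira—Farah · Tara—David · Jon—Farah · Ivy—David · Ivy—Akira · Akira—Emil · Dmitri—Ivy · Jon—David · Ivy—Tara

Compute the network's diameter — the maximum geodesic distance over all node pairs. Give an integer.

Eccentricity of each node (its greatest distance to any other): Akira:2, David:3, Dmitri:3, Emil:3, Farah:3, Ivy:2, Jon:3, Tara:3.
The maximum eccentricity is 3, realized for instance by the pair Farah–Dmitri via Farah – Akira – Ivy – Dmitri. So the diameter is 3.

3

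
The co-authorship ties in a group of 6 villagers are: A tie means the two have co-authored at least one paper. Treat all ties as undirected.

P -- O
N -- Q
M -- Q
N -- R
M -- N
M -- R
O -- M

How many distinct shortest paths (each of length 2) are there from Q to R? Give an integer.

The shortest distance is 2. The length-2 paths are: Q–N–R; Q–M–R.
That gives 2 distinct shortest paths.

2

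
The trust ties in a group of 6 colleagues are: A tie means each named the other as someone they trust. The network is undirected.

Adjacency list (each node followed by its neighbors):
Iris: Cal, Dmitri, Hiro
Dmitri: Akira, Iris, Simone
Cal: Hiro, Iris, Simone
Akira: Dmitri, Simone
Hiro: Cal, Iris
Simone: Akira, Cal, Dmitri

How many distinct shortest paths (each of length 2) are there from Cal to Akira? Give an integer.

The shortest distance is 2, and the only length-2 path is Cal–Simone–Akira. So there is exactly 1 shortest path.

1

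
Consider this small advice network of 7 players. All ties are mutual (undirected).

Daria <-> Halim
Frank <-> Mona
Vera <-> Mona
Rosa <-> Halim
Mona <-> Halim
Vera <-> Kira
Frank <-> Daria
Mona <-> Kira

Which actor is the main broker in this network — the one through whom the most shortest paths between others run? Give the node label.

Unnormalized betweenness of each node: Daria:1, Frank:3/2, Halim:13/2, Kira:0, Mona:9, Rosa:0, Vera:0.
Mona has the largest value, 9, making it the main broker — the node through which the most shortest paths run.

Mona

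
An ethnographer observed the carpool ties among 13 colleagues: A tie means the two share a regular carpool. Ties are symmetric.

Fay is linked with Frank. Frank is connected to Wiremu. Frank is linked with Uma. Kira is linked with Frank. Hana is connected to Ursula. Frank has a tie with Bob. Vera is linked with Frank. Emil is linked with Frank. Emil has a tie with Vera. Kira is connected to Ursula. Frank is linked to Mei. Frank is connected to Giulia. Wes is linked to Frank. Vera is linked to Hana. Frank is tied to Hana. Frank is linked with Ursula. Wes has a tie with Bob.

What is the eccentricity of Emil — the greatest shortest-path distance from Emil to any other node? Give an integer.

2

Distances from Emil: Bob:2, Fay:2, Frank:1, Giulia:2, Hana:2, Kira:2, Mei:2, Uma:2, Ursula:2, Vera:1, Wes:2, Wiremu:2.
The largest is 2 (to Wiremu, Wes, Giulia, Uma, Fay, Kira, Bob, Ursula, Mei, and Hana), so the eccentricity of Emil is 2.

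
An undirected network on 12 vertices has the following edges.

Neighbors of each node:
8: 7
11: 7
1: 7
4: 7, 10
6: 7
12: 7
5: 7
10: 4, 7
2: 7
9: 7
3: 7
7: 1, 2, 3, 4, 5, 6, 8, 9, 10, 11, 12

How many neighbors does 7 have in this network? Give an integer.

7 is directly tied to 1, 2, 3, 4, 5, 6, 8, 9, 10, 11, and 12. That is 11 neighbors, so the degree of 7 is 11.

11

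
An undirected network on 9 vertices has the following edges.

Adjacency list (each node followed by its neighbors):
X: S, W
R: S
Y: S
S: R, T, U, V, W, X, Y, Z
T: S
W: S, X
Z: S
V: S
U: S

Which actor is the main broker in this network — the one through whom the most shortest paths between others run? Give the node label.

Unnormalized betweenness of each node: R:0, S:27, T:0, U:0, V:0, W:0, X:0, Y:0, Z:0.
S has the largest value, 27, making it the main broker — the node through which the most shortest paths run.

S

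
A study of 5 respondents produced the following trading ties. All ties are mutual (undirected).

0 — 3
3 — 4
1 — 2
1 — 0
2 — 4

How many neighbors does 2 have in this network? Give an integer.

2 is directly tied to 1 and 4. That is 2 neighbors, so the degree of 2 is 2.

2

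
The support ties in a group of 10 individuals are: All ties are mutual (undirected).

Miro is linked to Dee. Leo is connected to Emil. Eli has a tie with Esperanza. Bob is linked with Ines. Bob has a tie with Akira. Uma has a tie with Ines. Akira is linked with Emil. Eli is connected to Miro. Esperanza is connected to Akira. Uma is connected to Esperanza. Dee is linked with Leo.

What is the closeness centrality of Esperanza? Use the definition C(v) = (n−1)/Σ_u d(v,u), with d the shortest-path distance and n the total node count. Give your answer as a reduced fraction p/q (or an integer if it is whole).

9/17

Distances from Esperanza: Akira:1, Bob:2, Dee:3, Eli:1, Emil:2, Ines:2, Leo:3, Miro:2, Uma:1. Sum = 17.
n = 10, so closeness = 9/17.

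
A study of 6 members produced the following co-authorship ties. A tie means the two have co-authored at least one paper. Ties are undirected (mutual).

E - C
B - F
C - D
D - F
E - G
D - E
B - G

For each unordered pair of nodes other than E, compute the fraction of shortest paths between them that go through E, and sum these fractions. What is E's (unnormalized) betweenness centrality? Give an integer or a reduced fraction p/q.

Pairs whose geodesics pass through E — B–C: 1/2; D–G: 1; C–G: 1.
All other pairs contribute 0.
Summing the contributions gives betweenness(E) = 5/2.

5/2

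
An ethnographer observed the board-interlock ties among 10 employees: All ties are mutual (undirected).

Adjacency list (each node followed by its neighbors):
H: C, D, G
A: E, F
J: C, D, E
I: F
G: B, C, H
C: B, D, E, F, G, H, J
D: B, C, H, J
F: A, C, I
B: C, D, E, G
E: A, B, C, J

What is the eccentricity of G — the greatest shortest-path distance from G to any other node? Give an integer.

3

Distances from G: A:3, B:1, C:1, D:2, E:2, F:2, H:1, I:3, J:2.
The largest is 3 (to A and I), so the eccentricity of G is 3.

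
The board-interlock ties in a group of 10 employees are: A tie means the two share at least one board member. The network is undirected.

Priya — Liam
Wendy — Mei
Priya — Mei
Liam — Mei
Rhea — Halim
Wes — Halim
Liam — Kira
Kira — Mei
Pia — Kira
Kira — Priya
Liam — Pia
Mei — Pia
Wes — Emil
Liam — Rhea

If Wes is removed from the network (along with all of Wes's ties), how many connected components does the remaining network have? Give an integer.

Without Wes, the remaining ties split the others into: {Halim, Kira, Liam, Mei, Pia, Priya, Rhea, Wendy}; {Emil}.
That's 2 separate components.

2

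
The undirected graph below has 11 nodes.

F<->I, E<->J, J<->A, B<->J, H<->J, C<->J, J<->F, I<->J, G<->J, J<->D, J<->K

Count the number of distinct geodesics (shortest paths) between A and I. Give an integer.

The shortest distance is 2, and the only length-2 path is A–J–I. So there is exactly 1 shortest path.

1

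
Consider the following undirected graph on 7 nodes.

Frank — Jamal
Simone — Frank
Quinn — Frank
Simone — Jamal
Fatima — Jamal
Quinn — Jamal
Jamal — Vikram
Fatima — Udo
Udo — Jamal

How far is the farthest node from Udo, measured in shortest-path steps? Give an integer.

Distances from Udo: Fatima:1, Frank:2, Jamal:1, Quinn:2, Simone:2, Vikram:2.
The largest is 2 (to Vikram, Simone, Frank, and Quinn), so the eccentricity of Udo is 2.

2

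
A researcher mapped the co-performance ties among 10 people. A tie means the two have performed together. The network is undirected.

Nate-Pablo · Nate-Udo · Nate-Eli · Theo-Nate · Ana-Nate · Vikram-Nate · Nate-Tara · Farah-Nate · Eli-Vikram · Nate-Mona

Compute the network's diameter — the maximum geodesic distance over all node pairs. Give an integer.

2

Eccentricity of each node (its greatest distance to any other): Ana:2, Eli:2, Farah:2, Mona:2, Nate:1, Pablo:2, Tara:2, Theo:2, Udo:2, Vikram:2.
The maximum eccentricity is 2, realized for instance by the pair Vikram–Farah via Vikram – Nate – Farah. So the diameter is 2.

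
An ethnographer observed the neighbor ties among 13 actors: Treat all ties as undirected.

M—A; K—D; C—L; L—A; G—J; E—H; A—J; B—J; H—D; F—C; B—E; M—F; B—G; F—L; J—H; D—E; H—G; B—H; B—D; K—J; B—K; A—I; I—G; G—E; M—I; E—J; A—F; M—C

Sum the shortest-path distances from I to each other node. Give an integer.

23

Distances from I: A:1, B:2, C:2, D:3, E:2, F:2, G:1, H:2, J:2, K:3, L:2, M:1.
Sum = 1 + 2 + 2 + 3 + 2 + 2 + 1 + 2 + 2 + 3 + 2 + 1 = 23.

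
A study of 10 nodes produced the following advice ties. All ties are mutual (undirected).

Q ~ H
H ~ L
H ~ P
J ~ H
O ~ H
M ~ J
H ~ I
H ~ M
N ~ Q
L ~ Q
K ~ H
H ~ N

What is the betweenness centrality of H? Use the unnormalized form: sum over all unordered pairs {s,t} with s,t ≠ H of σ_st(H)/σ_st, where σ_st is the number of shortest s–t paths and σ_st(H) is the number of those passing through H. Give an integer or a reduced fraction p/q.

Pairs whose geodesics pass through H — P–Q: 1; P–N: 1; P–M: 1; P–I: 1; P–K: 1; P–O: 1; P–L: 1; P–J: 1; Q–M: 1; Q–I: 1; Q–K: 1; Q–O: 1; Q–J: 1; N–M: 1 … (+19 more pairs).
All other pairs contribute 0.
Summing the contributions gives betweenness(H) = 65/2.

65/2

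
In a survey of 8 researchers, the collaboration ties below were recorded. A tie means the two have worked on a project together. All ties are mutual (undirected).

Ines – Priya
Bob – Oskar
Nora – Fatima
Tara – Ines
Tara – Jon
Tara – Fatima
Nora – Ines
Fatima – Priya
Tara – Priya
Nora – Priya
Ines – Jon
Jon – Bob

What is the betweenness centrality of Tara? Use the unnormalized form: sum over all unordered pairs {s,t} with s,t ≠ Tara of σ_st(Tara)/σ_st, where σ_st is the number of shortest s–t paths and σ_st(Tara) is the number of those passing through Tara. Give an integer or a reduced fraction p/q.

Pairs whose geodesics pass through Tara — Bob–Priya: 1/2; Bob–Fatima: 1; Oskar–Priya: 1/2; Oskar–Fatima: 1; Jon–Priya: 1/2; Jon–Fatima: 1; Ines–Fatima: 1/3.
All other pairs contribute 0.
Summing the contributions gives betweenness(Tara) = 29/6.

29/6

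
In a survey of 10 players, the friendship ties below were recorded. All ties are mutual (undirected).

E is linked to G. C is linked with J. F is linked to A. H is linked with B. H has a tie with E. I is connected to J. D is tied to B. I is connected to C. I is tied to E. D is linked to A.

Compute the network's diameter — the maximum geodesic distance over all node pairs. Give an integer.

7

Eccentricity of each node (its greatest distance to any other): A:6, B:4, C:7, D:5, E:5, F:7, G:6, H:4, I:6, J:7.
The maximum eccentricity is 7, realized for instance by the pair J–F via J – I – E – H – B – D – A – F. So the diameter is 7.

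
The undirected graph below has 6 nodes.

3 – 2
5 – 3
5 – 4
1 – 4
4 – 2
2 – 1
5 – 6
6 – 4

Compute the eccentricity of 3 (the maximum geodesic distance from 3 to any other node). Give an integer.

Distances from 3: 1:2, 2:1, 4:2, 5:1, 6:2.
The largest is 2 (to 4, 1, and 6), so the eccentricity of 3 is 2.

2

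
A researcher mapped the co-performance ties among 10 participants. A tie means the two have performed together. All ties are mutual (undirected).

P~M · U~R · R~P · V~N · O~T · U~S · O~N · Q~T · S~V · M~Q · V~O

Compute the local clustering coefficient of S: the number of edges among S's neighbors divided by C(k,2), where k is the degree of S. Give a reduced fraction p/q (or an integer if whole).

0

S's neighbors: U and V (k = 2).
Possible neighbor pairs: C(2,2) = 1. Edges among them: none → e = 0.
Clustering(S) = 0/1.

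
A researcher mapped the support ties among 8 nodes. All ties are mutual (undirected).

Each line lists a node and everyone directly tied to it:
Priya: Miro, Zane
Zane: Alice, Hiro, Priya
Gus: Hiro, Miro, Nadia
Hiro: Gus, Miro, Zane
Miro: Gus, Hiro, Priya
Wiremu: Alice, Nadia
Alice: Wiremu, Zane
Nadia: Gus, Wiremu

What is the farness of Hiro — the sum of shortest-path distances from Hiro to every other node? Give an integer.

Distances from Hiro: Alice:2, Gus:1, Miro:1, Nadia:2, Priya:2, Wiremu:3, Zane:1.
Sum = 2 + 1 + 1 + 2 + 2 + 3 + 1 = 12.

12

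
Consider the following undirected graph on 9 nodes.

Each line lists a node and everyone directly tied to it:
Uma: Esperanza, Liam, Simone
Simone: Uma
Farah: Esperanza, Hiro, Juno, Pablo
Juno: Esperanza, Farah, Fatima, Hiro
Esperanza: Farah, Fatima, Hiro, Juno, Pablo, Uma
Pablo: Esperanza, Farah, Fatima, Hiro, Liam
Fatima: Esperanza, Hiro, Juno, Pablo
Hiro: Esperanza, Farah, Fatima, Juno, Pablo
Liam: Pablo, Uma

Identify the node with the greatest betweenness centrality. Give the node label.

Unnormalized betweenness of each node: Esperanza:99/10, Farah:9/20, Fatima:9/20, Hiro:7/10, Juno:1/4, Liam:1, Pablo:91/20, Simone:0, Uma:77/10.
Esperanza has the largest value, 99/10, making it the main broker — the node through which the most shortest paths run.

Esperanza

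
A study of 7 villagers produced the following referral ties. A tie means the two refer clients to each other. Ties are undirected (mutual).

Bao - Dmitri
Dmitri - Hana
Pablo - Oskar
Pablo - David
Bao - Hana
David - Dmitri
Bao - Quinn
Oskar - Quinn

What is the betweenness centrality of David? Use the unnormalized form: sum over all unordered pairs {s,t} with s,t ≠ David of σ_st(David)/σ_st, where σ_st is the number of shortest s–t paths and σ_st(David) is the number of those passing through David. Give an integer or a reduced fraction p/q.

Pairs whose geodesics pass through David — Pablo–Bao: 1/2; Pablo–Hana: 1; Pablo–Dmitri: 1; Oskar–Dmitri: 1/2.
All other pairs contribute 0.
Summing the contributions gives betweenness(David) = 3.

3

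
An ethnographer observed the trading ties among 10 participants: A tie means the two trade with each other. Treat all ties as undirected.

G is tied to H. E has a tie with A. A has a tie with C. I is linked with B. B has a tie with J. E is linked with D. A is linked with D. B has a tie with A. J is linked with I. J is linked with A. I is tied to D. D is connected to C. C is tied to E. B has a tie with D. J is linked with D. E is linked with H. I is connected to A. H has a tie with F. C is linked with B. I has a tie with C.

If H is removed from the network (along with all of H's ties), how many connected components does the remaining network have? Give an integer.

Without H, the remaining ties split the others into: {A, B, C, D, E, I, J}; {G}; {F}.
That's 3 separate components.

3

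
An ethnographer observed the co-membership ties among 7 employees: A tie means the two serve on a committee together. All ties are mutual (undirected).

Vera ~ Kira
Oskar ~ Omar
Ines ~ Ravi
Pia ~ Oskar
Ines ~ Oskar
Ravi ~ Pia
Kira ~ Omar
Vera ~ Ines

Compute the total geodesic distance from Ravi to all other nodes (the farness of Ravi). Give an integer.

Distances from Ravi: Ines:1, Kira:3, Omar:3, Oskar:2, Pia:1, Vera:2.
Sum = 1 + 3 + 3 + 2 + 1 + 2 = 12.

12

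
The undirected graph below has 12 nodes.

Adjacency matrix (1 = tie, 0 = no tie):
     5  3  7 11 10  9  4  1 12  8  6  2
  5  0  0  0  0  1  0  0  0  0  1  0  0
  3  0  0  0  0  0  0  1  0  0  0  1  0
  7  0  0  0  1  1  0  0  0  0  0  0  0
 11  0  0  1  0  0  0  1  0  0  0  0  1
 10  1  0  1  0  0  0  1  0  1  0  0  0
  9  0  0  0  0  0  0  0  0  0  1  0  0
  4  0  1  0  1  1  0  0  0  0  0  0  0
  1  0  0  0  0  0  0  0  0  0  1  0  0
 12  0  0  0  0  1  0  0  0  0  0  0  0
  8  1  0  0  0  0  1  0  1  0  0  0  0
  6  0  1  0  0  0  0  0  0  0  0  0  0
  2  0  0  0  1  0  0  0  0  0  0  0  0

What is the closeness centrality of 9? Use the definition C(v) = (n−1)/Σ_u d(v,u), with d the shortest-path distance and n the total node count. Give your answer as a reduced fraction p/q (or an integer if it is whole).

Distances from 9: 1:2, 2:6, 3:5, 4:4, 5:2, 6:6, 7:4, 8:1, 10:3, 11:5, 12:4. Sum = 42.
n = 12, so closeness = 11/42.

11/42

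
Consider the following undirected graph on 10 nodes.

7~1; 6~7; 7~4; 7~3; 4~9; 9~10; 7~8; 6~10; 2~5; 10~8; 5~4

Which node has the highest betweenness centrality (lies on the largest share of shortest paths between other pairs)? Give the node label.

Unnormalized betweenness of each node: 1:0, 2:0, 3:0, 4:17, 5:8, 6:3/2, 7:43/2, 8:3/2, 9:3, 10:5/2.
7 has the largest value, 43/2, making it the main broker — the node through which the most shortest paths run.

7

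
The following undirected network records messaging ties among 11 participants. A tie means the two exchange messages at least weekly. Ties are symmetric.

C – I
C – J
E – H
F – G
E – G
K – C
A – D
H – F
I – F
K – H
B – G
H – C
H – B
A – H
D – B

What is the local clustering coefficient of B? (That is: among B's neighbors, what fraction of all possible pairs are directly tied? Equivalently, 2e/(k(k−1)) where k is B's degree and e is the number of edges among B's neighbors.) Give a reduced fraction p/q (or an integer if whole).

0

B's neighbors: D, G, and H (k = 3).
Possible neighbor pairs: C(3,2) = 3. Edges among them: none → e = 0.
Clustering(B) = 0/3 = 0.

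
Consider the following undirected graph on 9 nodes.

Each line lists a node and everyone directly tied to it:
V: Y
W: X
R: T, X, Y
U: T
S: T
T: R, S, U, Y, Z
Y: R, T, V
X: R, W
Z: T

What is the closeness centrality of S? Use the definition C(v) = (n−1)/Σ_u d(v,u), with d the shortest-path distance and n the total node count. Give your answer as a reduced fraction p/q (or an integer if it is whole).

Distances from S: R:2, T:1, U:2, V:3, W:4, X:3, Y:2, Z:2. Sum = 19.
n = 9, so closeness = 8/19.

8/19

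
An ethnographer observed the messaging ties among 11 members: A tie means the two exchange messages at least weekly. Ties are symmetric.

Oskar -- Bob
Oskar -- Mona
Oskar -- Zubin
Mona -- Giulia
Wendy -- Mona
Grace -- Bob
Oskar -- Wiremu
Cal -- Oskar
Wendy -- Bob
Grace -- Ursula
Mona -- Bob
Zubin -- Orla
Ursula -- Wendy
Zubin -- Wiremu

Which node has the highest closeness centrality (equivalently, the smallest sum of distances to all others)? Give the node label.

Oskar

Farness (sum of distances to all others) for each node — Bob:17, Cal:25, Giulia:26, Grace:24, Mona:17, Orla:31, Oskar:16, Ursula:29, Wendy:22, Wiremu:23, Zubin:22.
The smallest farness is 16, for Oskar, so Oskar has the highest closeness.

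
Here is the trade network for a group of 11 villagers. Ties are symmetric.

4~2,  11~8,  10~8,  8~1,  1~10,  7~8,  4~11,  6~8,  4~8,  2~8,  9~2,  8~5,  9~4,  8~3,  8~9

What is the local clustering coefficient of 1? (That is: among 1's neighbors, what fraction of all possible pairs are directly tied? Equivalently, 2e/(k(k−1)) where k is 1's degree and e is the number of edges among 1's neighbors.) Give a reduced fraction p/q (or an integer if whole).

1

1's neighbors: 8 and 10 (k = 2).
Possible neighbor pairs: C(2,2) = 1. Edges among them: 8–10 → e = 1.
Clustering(1) = 1/1.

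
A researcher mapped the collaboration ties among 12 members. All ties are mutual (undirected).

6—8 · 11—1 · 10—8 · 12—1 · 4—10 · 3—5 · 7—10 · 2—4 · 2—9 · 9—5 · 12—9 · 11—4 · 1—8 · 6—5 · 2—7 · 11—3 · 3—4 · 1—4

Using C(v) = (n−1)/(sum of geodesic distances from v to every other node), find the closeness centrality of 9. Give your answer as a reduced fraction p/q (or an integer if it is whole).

1/2

Distances from 9: 1:2, 2:1, 3:2, 4:2, 5:1, 6:2, 7:2, 8:3, 10:3, 11:3, 12:1. Sum = 22.
n = 12, so closeness = 11/22 = 1/2.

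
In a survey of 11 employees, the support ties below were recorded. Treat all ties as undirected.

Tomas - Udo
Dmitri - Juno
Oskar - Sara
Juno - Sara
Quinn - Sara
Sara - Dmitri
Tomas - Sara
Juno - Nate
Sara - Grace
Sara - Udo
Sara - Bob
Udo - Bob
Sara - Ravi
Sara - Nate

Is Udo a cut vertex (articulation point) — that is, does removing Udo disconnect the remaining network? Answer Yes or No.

No

Even without Udo, every remaining node can still reach every other (the residual graph is connected), so Udo is not a cut vertex.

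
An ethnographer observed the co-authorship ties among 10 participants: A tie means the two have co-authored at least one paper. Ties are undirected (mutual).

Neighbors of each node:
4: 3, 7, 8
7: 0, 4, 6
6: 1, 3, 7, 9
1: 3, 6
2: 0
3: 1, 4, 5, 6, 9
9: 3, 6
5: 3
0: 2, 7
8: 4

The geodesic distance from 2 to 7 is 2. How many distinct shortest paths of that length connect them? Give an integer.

1

The shortest distance is 2, and the only length-2 path is 2–0–7. So there is exactly 1 shortest path.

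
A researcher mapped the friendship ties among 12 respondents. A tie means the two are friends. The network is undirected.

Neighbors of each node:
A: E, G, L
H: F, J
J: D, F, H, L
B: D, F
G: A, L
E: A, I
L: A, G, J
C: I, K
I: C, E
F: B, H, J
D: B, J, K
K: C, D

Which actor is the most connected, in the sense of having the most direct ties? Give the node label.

J

Degrees — A:3, B:2, C:2, D:3, E:2, F:3, G:2, H:2, I:2, J:4, K:2, L:3.
The maximum is 4, attained only by J.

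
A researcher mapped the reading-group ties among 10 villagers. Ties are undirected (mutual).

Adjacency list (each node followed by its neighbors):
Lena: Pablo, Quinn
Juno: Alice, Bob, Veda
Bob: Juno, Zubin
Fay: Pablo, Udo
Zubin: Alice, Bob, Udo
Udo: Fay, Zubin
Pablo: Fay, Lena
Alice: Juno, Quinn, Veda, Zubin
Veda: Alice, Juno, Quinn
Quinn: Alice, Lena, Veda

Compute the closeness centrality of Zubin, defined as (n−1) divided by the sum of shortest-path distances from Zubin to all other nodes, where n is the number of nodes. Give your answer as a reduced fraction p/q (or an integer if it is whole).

Distances from Zubin: Alice:1, Bob:1, Fay:2, Juno:2, Lena:3, Pablo:3, Quinn:2, Udo:1, Veda:2. Sum = 17.
n = 10, so closeness = 9/17.

9/17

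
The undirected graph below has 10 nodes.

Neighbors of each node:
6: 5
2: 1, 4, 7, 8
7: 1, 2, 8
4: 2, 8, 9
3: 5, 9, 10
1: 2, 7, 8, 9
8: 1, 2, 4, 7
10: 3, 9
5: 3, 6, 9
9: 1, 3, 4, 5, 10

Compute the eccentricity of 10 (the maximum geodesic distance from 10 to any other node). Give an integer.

Distances from 10: 1:2, 2:3, 3:1, 4:2, 5:2, 6:3, 7:3, 8:3, 9:1.
The largest is 3 (to 6, 8, 2, and 7), so the eccentricity of 10 is 3.

3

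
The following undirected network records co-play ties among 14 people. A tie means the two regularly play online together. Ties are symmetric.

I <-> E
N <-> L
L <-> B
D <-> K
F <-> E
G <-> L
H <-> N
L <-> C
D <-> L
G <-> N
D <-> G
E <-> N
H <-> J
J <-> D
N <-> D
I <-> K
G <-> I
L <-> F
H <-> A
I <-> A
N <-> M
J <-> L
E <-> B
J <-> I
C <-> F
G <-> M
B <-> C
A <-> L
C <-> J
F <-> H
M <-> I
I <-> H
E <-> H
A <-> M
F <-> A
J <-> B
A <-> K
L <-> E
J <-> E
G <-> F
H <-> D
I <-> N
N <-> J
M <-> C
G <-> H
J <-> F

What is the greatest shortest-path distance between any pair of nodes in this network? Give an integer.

Eccentricity of each node (its greatest distance to any other): A:2, B:3, C:3, D:2, E:2, F:2, G:2, H:2, I:2, J:2, K:3, L:2, M:2, N:2.
The maximum eccentricity is 3, realized for instance by the pair C–K via C – J – I – K. So the diameter is 3.

3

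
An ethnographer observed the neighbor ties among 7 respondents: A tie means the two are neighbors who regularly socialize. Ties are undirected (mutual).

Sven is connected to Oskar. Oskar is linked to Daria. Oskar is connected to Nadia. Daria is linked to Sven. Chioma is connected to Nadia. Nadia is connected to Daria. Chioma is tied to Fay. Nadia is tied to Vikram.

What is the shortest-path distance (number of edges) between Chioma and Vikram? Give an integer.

One shortest route is Chioma – Nadia – Vikram, which uses 2 edges, and Chioma and Vikram are not directly tied, so nothing shorter exists. So d(Chioma,Vikram) = 2.

2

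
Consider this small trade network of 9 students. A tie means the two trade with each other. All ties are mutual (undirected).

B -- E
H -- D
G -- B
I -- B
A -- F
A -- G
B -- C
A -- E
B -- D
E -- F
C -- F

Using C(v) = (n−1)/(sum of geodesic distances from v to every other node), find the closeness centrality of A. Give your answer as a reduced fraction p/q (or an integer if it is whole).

8/17

Distances from A: B:2, C:2, D:3, E:1, F:1, G:1, H:4, I:3. Sum = 17.
n = 9, so closeness = 8/17.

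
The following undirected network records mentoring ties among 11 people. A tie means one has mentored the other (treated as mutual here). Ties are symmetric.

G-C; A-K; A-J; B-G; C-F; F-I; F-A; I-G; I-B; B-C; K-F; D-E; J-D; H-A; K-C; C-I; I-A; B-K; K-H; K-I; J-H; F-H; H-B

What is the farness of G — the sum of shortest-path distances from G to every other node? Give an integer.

Distances from G: A:2, B:1, C:1, D:4, E:5, F:2, H:2, I:1, J:3, K:2.
Sum = 2 + 1 + 1 + 4 + 5 + 2 + 2 + 1 + 3 + 2 = 23.

23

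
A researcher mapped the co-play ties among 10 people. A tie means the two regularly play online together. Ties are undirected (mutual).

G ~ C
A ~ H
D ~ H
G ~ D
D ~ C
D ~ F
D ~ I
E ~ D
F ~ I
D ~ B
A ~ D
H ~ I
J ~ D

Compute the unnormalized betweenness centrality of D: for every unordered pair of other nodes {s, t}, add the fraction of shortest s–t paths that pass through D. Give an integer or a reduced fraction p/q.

Pairs whose geodesics pass through D — B–J: 1; B–A: 1; B–C: 1; B–F: 1; B–H: 1; B–E: 1; B–I: 1; B–G: 1; J–A: 1; J–C: 1; J–F: 1; J–H: 1; J–E: 1; J–I: 1 … (+18 more pairs).
All other pairs contribute 0.
Summing the contributions gives betweenness(D) = 31.

31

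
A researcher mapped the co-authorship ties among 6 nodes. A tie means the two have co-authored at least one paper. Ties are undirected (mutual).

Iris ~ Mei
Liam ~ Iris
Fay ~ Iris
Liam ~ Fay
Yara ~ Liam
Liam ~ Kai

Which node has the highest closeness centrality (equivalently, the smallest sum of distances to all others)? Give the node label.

Farness (sum of distances to all others) for each node — Fay:8, Iris:7, Kai:10, Liam:6, Mei:11, Yara:10.
The smallest farness is 6, for Liam, so Liam has the highest closeness.

Liam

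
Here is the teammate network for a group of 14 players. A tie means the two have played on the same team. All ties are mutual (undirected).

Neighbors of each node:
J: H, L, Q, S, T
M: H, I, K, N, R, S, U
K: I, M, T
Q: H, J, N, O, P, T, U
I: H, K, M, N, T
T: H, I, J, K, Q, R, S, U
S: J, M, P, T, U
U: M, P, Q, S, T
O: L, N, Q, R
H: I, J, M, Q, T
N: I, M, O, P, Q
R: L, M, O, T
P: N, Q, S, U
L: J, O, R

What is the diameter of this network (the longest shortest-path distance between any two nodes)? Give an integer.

3

Eccentricity of each node (its greatest distance to any other): H:2, I:3, J:2, K:3, L:3, M:2, N:2, O:3, P:3, Q:2, R:3, S:3, T:2, U:3.
The maximum eccentricity is 3, realized for instance by the pair I–L via I – N – O – L. So the diameter is 3.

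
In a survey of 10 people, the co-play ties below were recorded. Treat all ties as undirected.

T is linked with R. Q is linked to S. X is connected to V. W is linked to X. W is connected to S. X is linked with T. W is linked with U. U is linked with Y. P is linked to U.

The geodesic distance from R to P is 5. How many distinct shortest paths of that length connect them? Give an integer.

The shortest distance is 5, and the only length-5 path is R–T–X–W–U–P. So there is exactly 1 shortest path.

1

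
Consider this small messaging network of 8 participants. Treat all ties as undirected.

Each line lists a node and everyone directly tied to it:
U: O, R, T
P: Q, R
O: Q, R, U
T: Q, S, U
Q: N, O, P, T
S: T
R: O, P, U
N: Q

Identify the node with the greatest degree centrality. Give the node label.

Q

Degrees — N:1, O:3, P:2, Q:4, R:3, S:1, T:3, U:3.
The maximum is 4, attained only by Q.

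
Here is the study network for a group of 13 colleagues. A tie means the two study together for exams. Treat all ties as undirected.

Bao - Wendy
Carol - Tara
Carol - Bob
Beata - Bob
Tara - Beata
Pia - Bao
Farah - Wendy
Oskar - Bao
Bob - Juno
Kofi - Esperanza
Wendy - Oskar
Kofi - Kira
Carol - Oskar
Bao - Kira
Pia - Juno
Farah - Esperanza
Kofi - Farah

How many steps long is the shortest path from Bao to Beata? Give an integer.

One shortest route is Bao – Oskar – Carol – Tara – Beata, which uses 4 edges, and at distance 3 from Bao we only reach {Bob, Esperanza, Tara}, which does not include Beata. So d(Bao,Beata) = 4.

4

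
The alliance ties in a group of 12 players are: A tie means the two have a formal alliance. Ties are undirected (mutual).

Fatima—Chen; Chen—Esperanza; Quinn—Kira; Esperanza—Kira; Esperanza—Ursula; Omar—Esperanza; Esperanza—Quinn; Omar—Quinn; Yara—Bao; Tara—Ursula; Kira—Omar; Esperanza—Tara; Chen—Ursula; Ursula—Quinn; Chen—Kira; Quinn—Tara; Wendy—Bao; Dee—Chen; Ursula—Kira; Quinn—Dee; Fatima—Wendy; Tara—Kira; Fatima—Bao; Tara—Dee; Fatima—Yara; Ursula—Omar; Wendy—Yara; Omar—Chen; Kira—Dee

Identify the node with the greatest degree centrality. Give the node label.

Degrees — Bao:3, Chen:6, Dee:4, Esperanza:6, Fatima:4, Kira:7, Omar:5, Quinn:6, Tara:5, Ursula:6, Wendy:3, Yara:3.
The maximum is 7, attained only by Kira.

Kira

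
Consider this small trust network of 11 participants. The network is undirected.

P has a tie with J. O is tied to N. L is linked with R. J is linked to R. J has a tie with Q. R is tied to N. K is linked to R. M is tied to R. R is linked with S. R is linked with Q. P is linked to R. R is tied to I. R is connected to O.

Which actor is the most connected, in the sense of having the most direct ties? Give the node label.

Degrees — I:1, J:3, K:1, L:1, M:1, N:2, O:2, P:2, Q:2, R:10, S:1.
The maximum is 10, attained only by R.

R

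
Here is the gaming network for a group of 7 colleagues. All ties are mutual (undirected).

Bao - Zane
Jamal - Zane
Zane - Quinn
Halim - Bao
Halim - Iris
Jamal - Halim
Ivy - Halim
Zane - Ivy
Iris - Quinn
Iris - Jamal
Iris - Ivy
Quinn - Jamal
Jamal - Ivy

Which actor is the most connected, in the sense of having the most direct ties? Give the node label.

Degrees — Bao:2, Halim:4, Iris:4, Ivy:4, Jamal:5, Quinn:3, Zane:4.
The maximum is 5, attained only by Jamal.

Jamal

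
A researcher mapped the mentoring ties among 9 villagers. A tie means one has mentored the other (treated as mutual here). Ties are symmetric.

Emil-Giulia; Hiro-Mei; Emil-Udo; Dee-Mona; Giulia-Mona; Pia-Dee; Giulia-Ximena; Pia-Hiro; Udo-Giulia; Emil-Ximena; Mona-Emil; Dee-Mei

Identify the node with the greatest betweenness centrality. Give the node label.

Mona

Unnormalized betweenness of each node: Dee:31/2, Emil:11/2, Giulia:11/2, Hiro:1/2, Mei:3, Mona:16, Pia:3, Udo:0, Ximena:0.
Mona has the largest value, 16, making it the main broker — the node through which the most shortest paths run.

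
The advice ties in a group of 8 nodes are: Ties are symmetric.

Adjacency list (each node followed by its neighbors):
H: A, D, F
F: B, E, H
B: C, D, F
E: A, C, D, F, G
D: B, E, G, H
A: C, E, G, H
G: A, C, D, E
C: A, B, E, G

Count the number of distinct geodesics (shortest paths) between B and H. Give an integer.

2

The shortest distance is 2. The length-2 paths are: B–D–H; B–F–H.
That gives 2 distinct shortest paths.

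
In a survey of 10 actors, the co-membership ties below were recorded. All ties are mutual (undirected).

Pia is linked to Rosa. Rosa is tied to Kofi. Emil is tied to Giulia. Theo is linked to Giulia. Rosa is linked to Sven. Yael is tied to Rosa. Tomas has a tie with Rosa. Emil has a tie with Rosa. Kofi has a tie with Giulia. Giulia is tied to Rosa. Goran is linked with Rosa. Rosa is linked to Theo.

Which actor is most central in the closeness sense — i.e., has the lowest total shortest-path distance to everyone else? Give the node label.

Farness (sum of distances to all others) for each node — Emil:16, Giulia:14, Goran:17, Kofi:16, Pia:17, Rosa:9, Sven:17, Theo:16, Tomas:17, Yael:17.
The smallest farness is 9, for Rosa, so Rosa has the highest closeness.

Rosa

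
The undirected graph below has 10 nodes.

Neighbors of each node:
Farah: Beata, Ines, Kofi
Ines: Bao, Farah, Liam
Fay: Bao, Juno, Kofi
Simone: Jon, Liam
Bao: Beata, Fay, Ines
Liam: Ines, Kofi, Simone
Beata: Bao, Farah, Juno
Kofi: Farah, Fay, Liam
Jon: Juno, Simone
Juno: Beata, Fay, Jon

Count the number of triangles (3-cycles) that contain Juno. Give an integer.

0

Juno's neighbors are Beata, Fay, and Jon, but none of them are tied to each other, so no triangle contains Juno.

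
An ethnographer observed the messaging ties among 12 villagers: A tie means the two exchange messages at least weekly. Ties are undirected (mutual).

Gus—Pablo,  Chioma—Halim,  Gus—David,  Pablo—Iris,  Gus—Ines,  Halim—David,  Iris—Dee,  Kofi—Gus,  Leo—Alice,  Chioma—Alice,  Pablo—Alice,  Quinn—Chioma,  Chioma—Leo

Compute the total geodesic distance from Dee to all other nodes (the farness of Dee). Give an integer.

Distances from Dee: Alice:3, Chioma:4, David:4, Gus:3, Halim:5, Ines:4, Iris:1, Kofi:4, Leo:4, Pablo:2, Quinn:5.
Sum = 3 + 4 + 4 + 3 + 5 + 4 + 1 + 4 + 4 + 2 + 5 = 39.

39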